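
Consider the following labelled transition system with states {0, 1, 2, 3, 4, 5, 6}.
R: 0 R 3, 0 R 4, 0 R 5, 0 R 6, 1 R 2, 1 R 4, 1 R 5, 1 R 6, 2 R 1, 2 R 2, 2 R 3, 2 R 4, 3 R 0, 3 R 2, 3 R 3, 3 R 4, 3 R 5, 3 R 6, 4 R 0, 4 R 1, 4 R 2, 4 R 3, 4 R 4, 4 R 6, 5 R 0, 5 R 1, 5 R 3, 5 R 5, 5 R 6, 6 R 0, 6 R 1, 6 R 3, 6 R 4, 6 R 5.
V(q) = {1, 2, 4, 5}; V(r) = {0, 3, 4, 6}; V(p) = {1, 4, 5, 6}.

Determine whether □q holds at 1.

No

At 1: □q requires q at every successor {2, 4, 5, 6}.
  q fails at 6, so □q is false at 1.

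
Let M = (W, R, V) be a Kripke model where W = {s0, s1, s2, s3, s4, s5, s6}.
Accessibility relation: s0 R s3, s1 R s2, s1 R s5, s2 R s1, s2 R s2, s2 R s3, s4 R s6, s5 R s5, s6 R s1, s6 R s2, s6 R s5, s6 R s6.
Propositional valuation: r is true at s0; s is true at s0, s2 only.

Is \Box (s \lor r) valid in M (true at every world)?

Recall that \Box ψ holds at a world iff ψ holds at every accessible world, and \Diamond ψ holds iff ψ holds at some accessible world.
Let φ = \Box (s \lor r). Evaluate φ at each world:
  s0 (successors {s3}): φ is false.
  s1 (successors {s2, s5}): φ is false.
  s2 (successors {s1, s2, s3}): φ is false.
  s3 (successors ∅): φ is true.
  s4 (successors {s6}): φ is false.
  s5 (successors {s5}): φ is false.
  s6 (successors {s1, s2, s5, s6}): φ is false.
Detail at s0 (counterexample):
  At s0: \Box (s \lor r) requires s \lor r at every successor {s3}.
    s \lor r fails at s3, so \Box (s \lor r) is false at s0.

No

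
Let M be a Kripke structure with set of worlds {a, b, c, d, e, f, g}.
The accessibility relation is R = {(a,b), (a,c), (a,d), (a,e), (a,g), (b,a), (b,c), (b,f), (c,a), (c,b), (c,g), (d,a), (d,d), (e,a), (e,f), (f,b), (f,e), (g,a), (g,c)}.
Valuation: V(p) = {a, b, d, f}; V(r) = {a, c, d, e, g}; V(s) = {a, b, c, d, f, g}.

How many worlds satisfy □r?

Let φ = □r. Evaluate φ at each world:
  a (successors {b, c, d, e, g}): φ is false.
  b (successors {a, c, f}): φ is false.
  c (successors {a, b, g}): φ is false.
  d (successors {a, d}): φ is true.
  e (successors {a, f}): φ is false.
  f (successors {b, e}): φ is false.
  g (successors {a, c}): φ is true.
For instance, at b:
  At b: □r requires r at every successor {a, c, f}.
    r fails at f, so □r is false at b.
Satisfying worlds: {d, g}

2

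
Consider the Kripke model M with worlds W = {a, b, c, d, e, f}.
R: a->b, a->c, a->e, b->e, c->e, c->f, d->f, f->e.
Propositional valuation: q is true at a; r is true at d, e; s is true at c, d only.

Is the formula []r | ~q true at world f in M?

Yes

At f: []r is true, ~q is true, so []r | ~q is true.
  At f: []r requires r at every successor {e}.
    At e: r is true.
  So []r is true at f.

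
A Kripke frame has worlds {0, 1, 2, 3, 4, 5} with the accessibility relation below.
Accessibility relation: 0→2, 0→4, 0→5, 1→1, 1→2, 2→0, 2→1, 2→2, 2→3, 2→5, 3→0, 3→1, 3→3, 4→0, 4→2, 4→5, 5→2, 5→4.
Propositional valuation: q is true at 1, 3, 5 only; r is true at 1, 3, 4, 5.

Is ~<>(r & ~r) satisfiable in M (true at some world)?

Yes

Recall that <>ψ holds at a world iff ψ holds at some accessible world.
Let φ = ~<>(r & ~r). Evaluate φ at each world:
  0 (successors {2, 4, 5}): φ is true.
  1 (successors {1, 2}): φ is true.
  2 (successors {0, 1, 2, 3, 5}): φ is true.
  3 (successors {0, 1, 3}): φ is true.
  4 (successors {0, 2, 5}): φ is true.
  5 (successors {2, 4}): φ is true.
Detail at 0 (witness):
  At 0: <>(r & ~r) is false, so ~<>(r & ~r) is true.
    At 0: <>(r & ~r) requires r & ~r at some successor in {2, 4, 5}.
      At 2: r & ~r is false.
      At 4: r & ~r is false.
      At 5: r & ~r is false.
    So <>(r & ~r) is false at 0.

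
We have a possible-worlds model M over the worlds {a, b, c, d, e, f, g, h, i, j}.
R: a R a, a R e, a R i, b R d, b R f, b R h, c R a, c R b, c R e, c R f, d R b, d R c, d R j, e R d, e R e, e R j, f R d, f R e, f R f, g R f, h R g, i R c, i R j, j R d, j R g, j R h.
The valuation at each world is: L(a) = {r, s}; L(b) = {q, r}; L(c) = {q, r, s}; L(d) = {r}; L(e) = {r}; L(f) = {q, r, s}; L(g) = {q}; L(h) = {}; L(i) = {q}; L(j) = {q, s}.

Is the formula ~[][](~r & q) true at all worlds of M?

Yes

Let φ = ~[][](~r & q). Evaluate φ at each world:
  a (successors {a, e, i}): φ is true.
  b (successors {d, f, h}): φ is true.
  c (successors {a, b, e, f}): φ is true.
  d (successors {b, c, j}): φ is true.
  e (successors {d, e, j}): φ is true.
  f (successors {d, e, f}): φ is true.
  g (successors {f}): φ is true.
  h (successors {g}): φ is true.
  i (successors {c, j}): φ is true.
  j (successors {d, g, h}): φ is true.
For instance, at h:
  At h: [][](~r & q) is false, so ~[][](~r & q) is true.
    At h: [][](~r & q) requires [](~r & q) at every successor {g}.
      [](~r & q) fails at g, so [][](~r & q) is false at h.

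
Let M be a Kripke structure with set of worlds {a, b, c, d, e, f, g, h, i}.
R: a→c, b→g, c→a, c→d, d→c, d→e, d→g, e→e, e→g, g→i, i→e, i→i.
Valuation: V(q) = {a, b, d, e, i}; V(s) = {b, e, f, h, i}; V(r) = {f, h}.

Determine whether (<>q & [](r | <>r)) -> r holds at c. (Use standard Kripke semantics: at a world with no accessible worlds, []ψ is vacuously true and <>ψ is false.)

Recall that []ψ holds at a world iff ψ holds at every accessible world, and <>ψ holds iff ψ holds at some accessible world.
At c: <>q & [](r | <>r) is false, r is false, so (<>q & [](r | <>r)) -> r is true.
  At c: <>q is true, [](r | <>r) is false, so <>q & [](r | <>r) is false.
    At c: <>q requires q at some successor in {a, d}.
      q holds at a, so <>q is true at c.
    At c: [](r | <>r) requires r | <>r at every successor {a, d}.
      r | <>r fails at a, so [](r | <>r) is false at c.

Yes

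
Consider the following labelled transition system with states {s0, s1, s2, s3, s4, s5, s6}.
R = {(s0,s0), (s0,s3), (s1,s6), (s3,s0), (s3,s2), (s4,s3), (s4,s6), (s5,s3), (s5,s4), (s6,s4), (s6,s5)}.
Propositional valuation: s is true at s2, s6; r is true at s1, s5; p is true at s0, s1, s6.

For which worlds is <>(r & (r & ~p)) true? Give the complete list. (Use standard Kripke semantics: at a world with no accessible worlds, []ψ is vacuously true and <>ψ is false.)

Let φ = <>(r & (r & ~p)). Evaluate φ at each world:
  s0 (successors {s0, s3}): φ is false.
  s1 (successors {s6}): φ is false.
  s2 (successors ∅): φ is false.
  s3 (successors {s0, s2}): φ is false.
  s4 (successors {s3, s6}): φ is false.
  s5 (successors {s3, s4}): φ is false.
  s6 (successors {s4, s5}): φ is true.
For instance, at s6:
  At s6: <>(r & (r & ~p)) requires r & (r & ~p) at some successor in {s4, s5}.
    r & (r & ~p) holds at s5, so <>(r & (r & ~p)) is true at s6.
Satisfying worlds: {s6}

s6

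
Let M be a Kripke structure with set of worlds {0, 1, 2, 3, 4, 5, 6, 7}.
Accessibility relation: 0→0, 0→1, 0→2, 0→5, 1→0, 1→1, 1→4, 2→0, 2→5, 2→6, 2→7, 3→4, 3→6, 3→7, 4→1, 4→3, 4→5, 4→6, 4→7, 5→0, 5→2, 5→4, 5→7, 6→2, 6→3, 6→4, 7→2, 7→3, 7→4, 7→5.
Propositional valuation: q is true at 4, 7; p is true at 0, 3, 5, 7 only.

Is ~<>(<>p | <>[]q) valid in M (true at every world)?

Let φ = ~<>(<>p | <>[]q). Evaluate φ at each world:
  0 (successors {0, 1, 2, 5}): φ is false.
  1 (successors {0, 1, 4}): φ is false.
  2 (successors {0, 5, 6, 7}): φ is false.
  3 (successors {4, 6, 7}): φ is false.
  4 (successors {1, 3, 5, 6, 7}): φ is false.
  5 (successors {0, 2, 4, 7}): φ is false.
  6 (successors {2, 3, 4}): φ is false.
  7 (successors {2, 3, 4, 5}): φ is false.
Detail at 0 (counterexample):
  At 0: <>(<>p | <>[]q) is true, so ~<>(<>p | <>[]q) is false.
    At 0: <>(<>p | <>[]q) requires <>p | <>[]q at some successor in {0, 1, 2, 5}.
      <>p | <>[]q holds at 0, so <>(<>p | <>[]q) is true at 0.

No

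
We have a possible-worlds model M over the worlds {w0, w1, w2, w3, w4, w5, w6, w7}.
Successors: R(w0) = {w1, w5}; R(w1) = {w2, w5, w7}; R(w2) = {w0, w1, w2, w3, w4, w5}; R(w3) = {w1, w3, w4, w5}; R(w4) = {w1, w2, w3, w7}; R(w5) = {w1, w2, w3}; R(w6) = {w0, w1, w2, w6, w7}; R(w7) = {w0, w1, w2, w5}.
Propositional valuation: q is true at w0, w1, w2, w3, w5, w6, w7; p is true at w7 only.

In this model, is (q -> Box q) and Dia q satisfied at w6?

At w6: q -> Box q is true, Dia q is true, so (q -> Box q) and Dia q is true.
  At w6: q is true, Box q is true, so q -> Box q is true.
    At w6: Box q requires q at every successor {w0, w1, w2, w6, w7}.
      At w0: q is true.
      At w1: q is true.
      At w2: q is true.
      At w6: q is true.
      At w7: q is true.
    So Box q is true at w6.
  At w6: Dia q requires q at some successor in {w0, w1, w2, w6, w7}.
    q holds at w0, so Dia q is true at w6.

Yes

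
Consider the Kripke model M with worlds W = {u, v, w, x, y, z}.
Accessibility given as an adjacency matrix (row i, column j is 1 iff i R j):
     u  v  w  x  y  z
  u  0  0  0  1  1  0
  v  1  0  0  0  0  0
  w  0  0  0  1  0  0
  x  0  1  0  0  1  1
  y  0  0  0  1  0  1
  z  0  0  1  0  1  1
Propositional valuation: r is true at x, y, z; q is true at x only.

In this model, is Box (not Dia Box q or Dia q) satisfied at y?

At y: Box (not Dia Box q or Dia q) requires not Dia Box q or Dia q at every successor {x, z}.
  not Dia Box q or Dia q fails at z, so Box (not Dia Box q or Dia q) is false at y.
    At z: not Dia Box q is false, Dia q is false, so not Dia Box q or Dia q is false.
      At z: Dia Box q is true, so not Dia Box q is false.
      At z: Dia q requires q at some successor in {w, y, z}.
        At w: q is false.
        At y: q is false.
        At z: q is false.
      So Dia q is false at z.

No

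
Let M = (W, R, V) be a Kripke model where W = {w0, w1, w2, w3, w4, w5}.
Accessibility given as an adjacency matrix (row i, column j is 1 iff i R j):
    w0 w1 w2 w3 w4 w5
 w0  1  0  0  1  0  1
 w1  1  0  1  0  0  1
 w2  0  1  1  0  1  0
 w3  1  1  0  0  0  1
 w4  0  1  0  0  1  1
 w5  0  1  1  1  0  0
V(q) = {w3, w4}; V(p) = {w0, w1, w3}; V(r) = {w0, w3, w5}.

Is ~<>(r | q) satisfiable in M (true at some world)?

Let φ = ~<>(r | q). Evaluate φ at each world:
  w0 (successors {w0, w3, w5}): φ is false.
  w1 (successors {w0, w2, w5}): φ is false.
  w2 (successors {w1, w2, w4}): φ is false.
  w3 (successors {w0, w1, w5}): φ is false.
  w4 (successors {w1, w4, w5}): φ is false.
  w5 (successors {w1, w2, w3}): φ is false.
For instance, at w0:
  At w0: <>(r | q) is true, so ~<>(r | q) is false.
    At w0: <>(r | q) requires r | q at some successor in {w0, w3, w5}.
      r | q holds at w0, so <>(r | q) is true at w0.

No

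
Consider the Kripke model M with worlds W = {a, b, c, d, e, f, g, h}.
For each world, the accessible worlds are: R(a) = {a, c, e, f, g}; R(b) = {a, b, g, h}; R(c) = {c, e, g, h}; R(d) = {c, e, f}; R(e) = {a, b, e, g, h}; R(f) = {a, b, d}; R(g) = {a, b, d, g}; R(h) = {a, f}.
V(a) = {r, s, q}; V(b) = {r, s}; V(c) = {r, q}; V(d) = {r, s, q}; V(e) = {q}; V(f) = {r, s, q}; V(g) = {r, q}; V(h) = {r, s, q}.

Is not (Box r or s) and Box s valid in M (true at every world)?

No

Recall that Box ψ holds at a world iff ψ holds at every accessible world, and Dia ψ holds iff ψ holds at some accessible world.
Let φ = not (Box r or s) and Box s. Evaluate φ at each world:
  a (successors {a, c, e, f, g}): φ is false.
  b (successors {a, b, g, h}): φ is false.
  c (successors {c, e, g, h}): φ is false.
  d (successors {c, e, f}): φ is false.
  e (successors {a, b, e, g, h}): φ is false.
  f (successors {a, b, d}): φ is false.
  g (successors {a, b, d, g}): φ is false.
  h (successors {a, f}): φ is false.
Detail at a (counterexample):
  At a: not (Box r or s) is false, Box s is false, so not (Box r or s) and Box s is false.
    At a: Box r or s is true, so not (Box r or s) is false.
      At a: Box r is false, s is true, so Box r or s is true.
    At a: Box s requires s at every successor {a, c, e, f, g}.
      s fails at c, so Box s is false at a.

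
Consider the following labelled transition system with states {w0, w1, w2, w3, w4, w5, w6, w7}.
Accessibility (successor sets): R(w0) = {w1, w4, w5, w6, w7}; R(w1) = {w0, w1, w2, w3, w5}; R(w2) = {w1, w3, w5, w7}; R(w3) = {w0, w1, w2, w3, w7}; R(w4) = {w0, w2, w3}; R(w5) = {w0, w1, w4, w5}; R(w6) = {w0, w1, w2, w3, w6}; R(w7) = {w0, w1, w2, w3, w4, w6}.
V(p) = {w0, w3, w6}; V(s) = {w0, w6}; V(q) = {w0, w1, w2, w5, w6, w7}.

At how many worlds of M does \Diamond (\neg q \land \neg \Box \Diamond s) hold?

8

Recall that \Box ψ holds at a world iff ψ holds at every accessible world, and \Diamond ψ holds iff ψ holds at some accessible world.
Let φ = \Diamond (\neg q \land \neg \Box \Diamond s). Evaluate φ at each world:
  w0 (successors {w1, w4, w5, w6, w7}): φ is true.
  w1 (successors {w0, w1, w2, w3, w5}): φ is true.
  w2 (successors {w1, w3, w5, w7}): φ is true.
  w3 (successors {w0, w1, w2, w3, w7}): φ is true.
  w4 (successors {w0, w2, w3}): φ is true.
  w5 (successors {w0, w1, w4, w5}): φ is true.
  w6 (successors {w0, w1, w2, w3, w6}): φ is true.
  w7 (successors {w0, w1, w2, w3, w4, w6}): φ is true.
For instance, at w7:
  At w7: \Diamond (\neg q \land \neg \Box \Diamond s) requires \neg q \land \neg \Box \Diamond s at some successor in {w0, w1, w2, w3, w4, w6}.
    \neg q \land \neg \Box \Diamond s holds at w3, so \Diamond (\neg q \land \neg \Box \Diamond s) is true at w7.
      At w3: \neg q is true, \neg \Box \Diamond s is true, so \neg q \land \neg \Box \Diamond s is true.
Satisfying worlds: {w0, w1, w2, w3, w4, w5, w6, w7}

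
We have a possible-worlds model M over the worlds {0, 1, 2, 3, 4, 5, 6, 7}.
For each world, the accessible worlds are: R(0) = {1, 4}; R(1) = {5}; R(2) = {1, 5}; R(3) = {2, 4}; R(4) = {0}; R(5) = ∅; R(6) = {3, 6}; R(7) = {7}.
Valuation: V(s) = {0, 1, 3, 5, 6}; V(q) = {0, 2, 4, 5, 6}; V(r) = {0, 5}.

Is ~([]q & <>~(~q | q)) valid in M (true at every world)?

Yes

Recall that []ψ holds at a world iff ψ holds at every accessible world, and <>ψ holds iff ψ holds at some accessible world.
Let φ = ~([]q & <>~(~q | q)). Evaluate φ at each world:
  0 (successors {1, 4}): φ is true.
  1 (successors {5}): φ is true.
  2 (successors {1, 5}): φ is true.
  3 (successors {2, 4}): φ is true.
  4 (successors {0}): φ is true.
  5 (successors ∅): φ is true.
  6 (successors {3, 6}): φ is true.
  7 (successors {7}): φ is true.
For instance, at 3:
  At 3: []q & <>~(~q | q) is false, so ~([]q & <>~(~q | q)) is true.
    At 3: []q is true, <>~(~q | q) is false, so []q & <>~(~q | q) is false.
      At 3: []q requires q at every successor {2, 4}.
        At 2: q is true.
        At 4: q is true.
      So []q is true at 3.
      At 3: <>~(~q | q) requires ~(~q | q) at some successor in {2, 4}.
        At 2: ~(~q | q) is false.
        At 4: ~(~q | q) is false.
      So <>~(~q | q) is false at 3.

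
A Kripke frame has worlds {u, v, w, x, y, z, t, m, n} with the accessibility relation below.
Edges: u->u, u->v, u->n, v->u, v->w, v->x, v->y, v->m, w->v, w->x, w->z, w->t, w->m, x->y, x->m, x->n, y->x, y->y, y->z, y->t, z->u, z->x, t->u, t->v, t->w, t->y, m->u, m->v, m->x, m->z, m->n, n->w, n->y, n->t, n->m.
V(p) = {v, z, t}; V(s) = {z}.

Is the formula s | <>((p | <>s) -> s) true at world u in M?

Yes

At u: s is false, <>((p | <>s) -> s) is true, so s | <>((p | <>s) -> s) is true.
  At u: <>((p | <>s) -> s) requires (p | <>s) -> s at some successor in {u, v, n}.
    (p | <>s) -> s holds at u, so <>((p | <>s) -> s) is true at u.
      At u: p | <>s is false, s is false, so (p | <>s) -> s is true.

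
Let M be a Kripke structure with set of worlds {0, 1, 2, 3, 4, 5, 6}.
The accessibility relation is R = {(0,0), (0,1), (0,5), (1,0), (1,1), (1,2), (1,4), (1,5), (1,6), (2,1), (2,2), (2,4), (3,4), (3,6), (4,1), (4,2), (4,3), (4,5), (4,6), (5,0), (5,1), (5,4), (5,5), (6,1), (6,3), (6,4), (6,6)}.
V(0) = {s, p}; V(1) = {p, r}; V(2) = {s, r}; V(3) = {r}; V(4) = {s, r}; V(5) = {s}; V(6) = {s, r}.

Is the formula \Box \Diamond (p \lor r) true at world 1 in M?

At 1: \Box \Diamond (p \lor r) requires \Diamond (p \lor r) at every successor {0, 1, 2, 4, 5, 6}.
  At 0: \Diamond (p \lor r) is true.
  At 1: \Diamond (p \lor r) is true.
  At 2: \Diamond (p \lor r) is true.
  At 4: \Diamond (p \lor r) is true.
  At 5: \Diamond (p \lor r) is true.
  At 6: \Diamond (p \lor r) is true.
So \Box \Diamond (p \lor r) is true at 1.

Yes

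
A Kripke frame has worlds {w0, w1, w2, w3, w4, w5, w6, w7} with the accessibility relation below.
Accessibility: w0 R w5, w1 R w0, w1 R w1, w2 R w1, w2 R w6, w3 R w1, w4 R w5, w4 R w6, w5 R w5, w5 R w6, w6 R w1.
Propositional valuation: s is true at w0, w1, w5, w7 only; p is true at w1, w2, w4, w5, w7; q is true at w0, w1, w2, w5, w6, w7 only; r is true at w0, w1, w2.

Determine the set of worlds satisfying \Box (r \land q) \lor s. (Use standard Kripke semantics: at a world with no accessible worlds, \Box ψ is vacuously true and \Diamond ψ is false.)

Recall that \Box ψ holds at a world iff ψ holds at every accessible world, and \Diamond ψ holds iff ψ holds at some accessible world.
Let φ = \Box (r \land q) \lor s. Evaluate φ at each world:
  w0 (successors {w5}): φ is true.
  w1 (successors {w0, w1}): φ is true.
  w2 (successors {w1, w6}): φ is false.
  w3 (successors {w1}): φ is true.
  w4 (successors {w5, w6}): φ is false.
  w5 (successors {w5, w6}): φ is true.
  w6 (successors {w1}): φ is true.
  w7 (successors ∅): φ is true.
For instance, at w3:
  At w3: \Box (r \land q) is true, s is false, so \Box (r \land q) \lor s is true.
    At w3: \Box (r \land q) requires r \land q at every successor {w1}.
      At w1: r \land q is true.
    So \Box (r \land q) is true at w3.
Satisfying worlds: {w0, w1, w3, w5, w6, w7}

w0, w1, w3, w5, w6, w7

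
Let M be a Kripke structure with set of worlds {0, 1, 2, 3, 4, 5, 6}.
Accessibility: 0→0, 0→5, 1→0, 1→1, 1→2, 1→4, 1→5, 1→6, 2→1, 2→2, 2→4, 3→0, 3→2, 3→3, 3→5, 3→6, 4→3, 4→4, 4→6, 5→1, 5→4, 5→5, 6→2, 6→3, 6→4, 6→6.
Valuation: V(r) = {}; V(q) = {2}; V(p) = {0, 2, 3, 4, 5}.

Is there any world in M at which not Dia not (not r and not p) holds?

Let φ = not Dia not (not r and not p). Evaluate φ at each world:
  0 (successors {0, 5}): φ is false.
  1 (successors {0, 1, 2, 4, 5, 6}): φ is false.
  2 (successors {1, 2, 4}): φ is false.
  3 (successors {0, 2, 3, 5, 6}): φ is false.
  4 (successors {3, 4, 6}): φ is false.
  5 (successors {1, 4, 5}): φ is false.
  6 (successors {2, 3, 4, 6}): φ is false.
For instance, at 2:
  At 2: Dia not (not r and not p) is true, so not Dia not (not r and not p) is false.
    At 2: Dia not (not r and not p) requires not (not r and not p) at some successor in {1, 2, 4}.
      not (not r and not p) holds at 2, so Dia not (not r and not p) is true at 2.

No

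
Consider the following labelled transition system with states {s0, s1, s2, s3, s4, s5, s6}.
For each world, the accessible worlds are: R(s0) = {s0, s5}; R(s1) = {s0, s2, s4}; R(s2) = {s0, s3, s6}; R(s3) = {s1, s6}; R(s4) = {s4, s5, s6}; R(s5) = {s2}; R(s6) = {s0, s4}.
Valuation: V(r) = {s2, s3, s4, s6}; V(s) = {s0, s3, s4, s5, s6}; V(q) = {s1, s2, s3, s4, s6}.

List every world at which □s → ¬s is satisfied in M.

Let φ = □s → ¬s. Evaluate φ at each world:
  s0 (successors {s0, s5}): φ is false.
  s1 (successors {s0, s2, s4}): φ is true.
  s2 (successors {s0, s3, s6}): φ is true.
  s3 (successors {s1, s6}): φ is true.
  s4 (successors {s4, s5, s6}): φ is false.
  s5 (successors {s2}): φ is true.
  s6 (successors {s0, s4}): φ is false.
For instance, at s1:
  At s1: □s is false, ¬s is true, so □s → ¬s is true.
    At s1: □s requires s at every successor {s0, s2, s4}.
      s fails at s2, so □s is false at s1.
Satisfying worlds: {s1, s2, s3, s5}

s1, s2, s3, s5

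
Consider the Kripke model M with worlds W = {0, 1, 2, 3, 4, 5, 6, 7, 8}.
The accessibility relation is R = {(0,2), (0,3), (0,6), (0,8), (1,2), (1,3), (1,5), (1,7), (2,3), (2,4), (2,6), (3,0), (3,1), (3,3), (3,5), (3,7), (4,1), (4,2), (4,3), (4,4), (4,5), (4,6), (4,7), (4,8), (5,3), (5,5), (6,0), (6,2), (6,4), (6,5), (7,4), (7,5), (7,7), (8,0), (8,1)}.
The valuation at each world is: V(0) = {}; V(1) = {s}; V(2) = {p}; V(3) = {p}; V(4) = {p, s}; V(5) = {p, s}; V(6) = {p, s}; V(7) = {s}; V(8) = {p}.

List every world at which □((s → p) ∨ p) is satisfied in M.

Recall that □ψ holds at a world iff ψ holds at every accessible world, and ◇ψ holds iff ψ holds at some accessible world.
Let φ = □((s → p) ∨ p). Evaluate φ at each world:
  0 (successors {2, 3, 6, 8}): φ is true.
  1 (successors {2, 3, 5, 7}): φ is false.
  2 (successors {3, 4, 6}): φ is true.
  3 (successors {0, 1, 3, 5, 7}): φ is false.
  4 (successors {1, 2, 3, 4, 5, 6, 7, 8}): φ is false.
  5 (successors {3, 5}): φ is true.
  6 (successors {0, 2, 4, 5}): φ is true.
  7 (successors {4, 5, 7}): φ is false.
  8 (successors {0, 1}): φ is false.
For instance, at 2:
  At 2: □((s → p) ∨ p) requires (s → p) ∨ p at every successor {3, 4, 6}.
    At 3: (s → p) ∨ p is true.
    At 4: (s → p) ∨ p is true.
    At 6: (s → p) ∨ p is true.
  So □((s → p) ∨ p) is true at 2.
Satisfying worlds: {0, 2, 5, 6}

0, 2, 5, 6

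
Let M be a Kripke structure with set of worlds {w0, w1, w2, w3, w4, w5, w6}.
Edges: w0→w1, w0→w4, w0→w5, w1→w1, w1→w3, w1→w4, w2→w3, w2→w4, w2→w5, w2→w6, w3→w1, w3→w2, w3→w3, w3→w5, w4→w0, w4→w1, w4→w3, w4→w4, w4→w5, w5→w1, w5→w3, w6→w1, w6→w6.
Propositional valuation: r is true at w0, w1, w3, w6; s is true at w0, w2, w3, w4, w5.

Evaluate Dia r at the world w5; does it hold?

Yes

Recall that Dia ψ holds at a world iff ψ holds at some accessible world.
At w5: Dia r requires r at some successor in {w1, w3}.
  r holds at w1, so Dia r is true at w5.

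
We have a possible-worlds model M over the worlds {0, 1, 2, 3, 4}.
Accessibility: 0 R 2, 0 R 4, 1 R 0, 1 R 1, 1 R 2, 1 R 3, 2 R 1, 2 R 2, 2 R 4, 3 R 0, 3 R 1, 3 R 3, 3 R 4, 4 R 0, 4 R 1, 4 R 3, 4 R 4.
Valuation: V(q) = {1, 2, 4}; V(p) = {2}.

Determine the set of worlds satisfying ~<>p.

3, 4

Recall that <>ψ holds at a world iff ψ holds at some accessible world.
Let φ = ~<>p. Evaluate φ at each world:
  0 (successors {2, 4}): φ is false.
  1 (successors {0, 1, 2, 3}): φ is false.
  2 (successors {1, 2, 4}): φ is false.
  3 (successors {0, 1, 3, 4}): φ is true.
  4 (successors {0, 1, 3, 4}): φ is true.
For instance, at 0:
  At 0: <>p is true, so ~<>p is false.
    At 0: <>p requires p at some successor in {2, 4}.
      p holds at 2, so <>p is true at 0.
Satisfying worlds: {3, 4}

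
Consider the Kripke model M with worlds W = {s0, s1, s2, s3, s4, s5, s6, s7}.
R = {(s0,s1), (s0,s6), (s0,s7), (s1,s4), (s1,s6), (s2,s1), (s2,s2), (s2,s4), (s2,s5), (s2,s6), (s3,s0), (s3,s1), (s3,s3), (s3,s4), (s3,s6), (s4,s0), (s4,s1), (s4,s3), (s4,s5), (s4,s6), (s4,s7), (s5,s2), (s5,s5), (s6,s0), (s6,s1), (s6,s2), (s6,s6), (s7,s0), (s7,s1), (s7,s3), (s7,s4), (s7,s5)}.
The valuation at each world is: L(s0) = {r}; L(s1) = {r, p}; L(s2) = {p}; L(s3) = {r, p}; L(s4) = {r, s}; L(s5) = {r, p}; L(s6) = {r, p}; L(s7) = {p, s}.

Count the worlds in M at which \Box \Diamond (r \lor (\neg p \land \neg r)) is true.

Let φ = \Box \Diamond (r \lor (\neg p \land \neg r)). Evaluate φ at each world:
  s0 (successors {s1, s6, s7}): φ is true.
  s1 (successors {s4, s6}): φ is true.
  s2 (successors {s1, s2, s4, s5, s6}): φ is true.
  s3 (successors {s0, s1, s3, s4, s6}): φ is true.
  s4 (successors {s0, s1, s3, s5, s6, s7}): φ is true.
  s5 (successors {s2, s5}): φ is true.
  s6 (successors {s0, s1, s2, s6}): φ is true.
  s7 (successors {s0, s1, s3, s4, s5}): φ is true.
For instance, at s2:
  At s2: \Box \Diamond (r \lor (\neg p \land \neg r)) requires \Diamond (r \lor (\neg p \land \neg r)) at every successor {s1, s2, s4, s5, s6}.
    At s1: \Diamond (r \lor (\neg p \land \neg r)) is true.
    At s2: \Diamond (r \lor (\neg p \land \neg r)) is true.
    At s4: \Diamond (r \lor (\neg p \land \neg r)) is true.
    At s5: \Diamond (r \lor (\neg p \land \neg r)) is true.
    At s6: \Diamond (r \lor (\neg p \land \neg r)) is true.
  So \Box \Diamond (r \lor (\neg p \land \neg r)) is true at s2.
Satisfying worlds: {s0, s1, s2, s3, s4, s5, s6, s7}

8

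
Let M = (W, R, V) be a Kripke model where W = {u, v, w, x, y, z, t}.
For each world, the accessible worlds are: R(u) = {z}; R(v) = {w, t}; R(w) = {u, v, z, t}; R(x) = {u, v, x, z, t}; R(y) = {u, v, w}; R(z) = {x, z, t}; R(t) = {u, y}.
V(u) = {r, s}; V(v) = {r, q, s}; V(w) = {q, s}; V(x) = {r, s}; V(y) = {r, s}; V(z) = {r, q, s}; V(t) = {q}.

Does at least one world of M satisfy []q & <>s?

Let φ = []q & <>s. Evaluate φ at each world:
  u (successors {z}): φ is true.
  v (successors {w, t}): φ is true.
  w (successors {u, v, z, t}): φ is false.
  x (successors {u, v, x, z, t}): φ is false.
  y (successors {u, v, w}): φ is false.
  z (successors {x, z, t}): φ is false.
  t (successors {u, y}): φ is false.
Detail at u (witness):
  At u: []q is true, <>s is true, so []q & <>s is true.
    At u: []q requires q at every successor {z}.
      At z: q is true.
    So []q is true at u.
    At u: <>s requires s at some successor in {z}.
      s holds at z, so <>s is true at u.

Yes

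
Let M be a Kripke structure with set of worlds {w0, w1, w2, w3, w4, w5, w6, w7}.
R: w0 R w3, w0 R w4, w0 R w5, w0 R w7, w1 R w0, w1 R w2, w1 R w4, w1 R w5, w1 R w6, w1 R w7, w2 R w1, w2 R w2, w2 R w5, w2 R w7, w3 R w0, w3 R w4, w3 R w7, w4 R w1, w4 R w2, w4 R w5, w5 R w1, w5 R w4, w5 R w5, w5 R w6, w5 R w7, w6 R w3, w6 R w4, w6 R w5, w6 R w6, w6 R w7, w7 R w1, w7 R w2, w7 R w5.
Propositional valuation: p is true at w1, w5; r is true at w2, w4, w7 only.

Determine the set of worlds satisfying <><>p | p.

Recall that <>ψ holds at a world iff ψ holds at some accessible world.
Let φ = <><>p | p. Evaluate φ at each world:
  w0 (successors {w3, w4, w5, w7}): φ is true.
  w1 (successors {w0, w2, w4, w5, w6, w7}): φ is true.
  w2 (successors {w1, w2, w5, w7}): φ is true.
  w3 (successors {w0, w4, w7}): φ is true.
  w4 (successors {w1, w2, w5}): φ is true.
  w5 (successors {w1, w4, w5, w6, w7}): φ is true.
  w6 (successors {w3, w4, w5, w6, w7}): φ is true.
  w7 (successors {w1, w2, w5}): φ is true.
For instance, at w7:
  At w7: <><>p is true, p is false, so <><>p | p is true.
    At w7: <><>p requires <>p at some successor in {w1, w2, w5}.
      <>p holds at w1, so <><>p is true at w7.
Satisfying worlds: {w0, w1, w2, w3, w4, w5, w6, w7}

w0, w1, w2, w3, w4, w5, w6, w7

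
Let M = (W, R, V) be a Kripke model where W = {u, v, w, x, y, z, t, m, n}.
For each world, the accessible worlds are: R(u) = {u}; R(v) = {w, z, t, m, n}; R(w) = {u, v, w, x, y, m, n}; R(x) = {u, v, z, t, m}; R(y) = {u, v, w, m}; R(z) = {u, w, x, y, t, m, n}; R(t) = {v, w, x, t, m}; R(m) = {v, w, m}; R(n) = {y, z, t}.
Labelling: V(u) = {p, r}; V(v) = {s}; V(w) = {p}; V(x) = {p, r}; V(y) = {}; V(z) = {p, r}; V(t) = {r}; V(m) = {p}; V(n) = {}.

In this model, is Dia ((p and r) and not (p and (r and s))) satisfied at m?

No

At m: Dia ((p and r) and not (p and (r and s))) requires (p and r) and not (p and (r and s)) at some successor in {v, w, m}.
  At v: (p and r) and not (p and (r and s)) is false.
  At w: (p and r) and not (p and (r and s)) is false.
  At m: (p and r) and not (p and (r and s)) is false.
So Dia ((p and r) and not (p and (r and s))) is false at m.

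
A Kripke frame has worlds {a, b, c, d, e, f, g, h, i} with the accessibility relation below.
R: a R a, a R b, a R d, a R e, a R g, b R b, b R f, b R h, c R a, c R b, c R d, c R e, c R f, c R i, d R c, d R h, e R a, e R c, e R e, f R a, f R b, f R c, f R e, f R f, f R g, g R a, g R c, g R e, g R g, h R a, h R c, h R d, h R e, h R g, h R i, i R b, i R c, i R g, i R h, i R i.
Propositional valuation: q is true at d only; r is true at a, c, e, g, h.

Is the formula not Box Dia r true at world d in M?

No

At d: Box Dia r is true, so not Box Dia r is false.
  At d: Box Dia r requires Dia r at every successor {c, h}.
      At c: Dia r requires r at some successor in {a, b, d, e, f, i}.
        r holds at a, so Dia r is true at c.
      At h: Dia r requires r at some successor in {a, c, d, e, g, i}.
        r holds at a, so Dia r is true at h.
  So Box Dia r is true at d.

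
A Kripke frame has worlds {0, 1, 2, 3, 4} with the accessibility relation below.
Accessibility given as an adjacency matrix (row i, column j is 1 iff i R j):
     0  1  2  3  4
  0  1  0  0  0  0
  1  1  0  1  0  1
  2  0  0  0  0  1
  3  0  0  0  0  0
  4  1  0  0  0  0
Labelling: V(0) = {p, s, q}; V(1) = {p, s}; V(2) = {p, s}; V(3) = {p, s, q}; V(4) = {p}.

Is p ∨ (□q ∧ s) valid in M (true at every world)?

Recall that □ψ holds at a world iff ψ holds at every accessible world, and ◇ψ holds iff ψ holds at some accessible world.
Let φ = p ∨ (□q ∧ s). Evaluate φ at each world:
  0 (successors {0}): φ is true.
  1 (successors {0, 2, 4}): φ is true.
  2 (successors {4}): φ is true.
  3 (successors ∅): φ is true.
  4 (successors {0}): φ is true.
For instance, at 4:
  At 4: p is true, □q ∧ s is false, so p ∨ (□q ∧ s) is true.
    At 4: □q is true, s is false, so □q ∧ s is false.
      At 4: □q requires q at every successor {0}.
        At 0: q is true.
      So □q is true at 4.

Yes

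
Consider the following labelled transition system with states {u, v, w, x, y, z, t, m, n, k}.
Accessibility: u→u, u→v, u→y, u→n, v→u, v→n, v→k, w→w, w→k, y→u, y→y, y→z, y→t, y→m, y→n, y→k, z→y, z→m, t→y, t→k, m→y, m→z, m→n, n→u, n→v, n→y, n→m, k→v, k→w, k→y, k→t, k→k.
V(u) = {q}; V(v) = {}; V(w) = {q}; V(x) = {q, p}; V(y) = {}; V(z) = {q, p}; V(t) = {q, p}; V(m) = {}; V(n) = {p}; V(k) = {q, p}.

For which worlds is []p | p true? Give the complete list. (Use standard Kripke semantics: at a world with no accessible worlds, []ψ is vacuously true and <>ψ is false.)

x, z, t, n, k

Let φ = []p | p. Evaluate φ at each world:
  u (successors {u, v, y, n}): φ is false.
  v (successors {u, n, k}): φ is false.
  w (successors {w, k}): φ is false.
  x (successors ∅): φ is true.
  y (successors {u, y, z, t, m, n, k}): φ is false.
  z (successors {y, m}): φ is true.
  t (successors {y, k}): φ is true.
  m (successors {y, z, n}): φ is false.
  n (successors {u, v, y, m}): φ is true.
  k (successors {v, w, y, t, k}): φ is true.
For instance, at m:
  At m: []p is false, p is false, so []p | p is false.
    At m: []p requires p at every successor {y, z, n}.
      p fails at y, so []p is false at m.
Satisfying worlds: {x, z, t, n, k}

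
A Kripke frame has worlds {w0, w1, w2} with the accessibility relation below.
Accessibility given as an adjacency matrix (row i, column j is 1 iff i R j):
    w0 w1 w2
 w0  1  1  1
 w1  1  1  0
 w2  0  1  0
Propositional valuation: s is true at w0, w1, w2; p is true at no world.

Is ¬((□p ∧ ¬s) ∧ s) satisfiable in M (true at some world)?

Let φ = ¬((□p ∧ ¬s) ∧ s). Evaluate φ at each world:
  w0 (successors {w0, w1, w2}): φ is true.
  w1 (successors {w0, w1}): φ is true.
  w2 (successors {w1}): φ is true.
Detail at w0 (witness):
  At w0: (□p ∧ ¬s) ∧ s is false, so ¬((□p ∧ ¬s) ∧ s) is true.
    At w0: □p ∧ ¬s is false, s is true, so (□p ∧ ¬s) ∧ s is false.
      At w0: □p is false, ¬s is false, so □p ∧ ¬s is false.

Yes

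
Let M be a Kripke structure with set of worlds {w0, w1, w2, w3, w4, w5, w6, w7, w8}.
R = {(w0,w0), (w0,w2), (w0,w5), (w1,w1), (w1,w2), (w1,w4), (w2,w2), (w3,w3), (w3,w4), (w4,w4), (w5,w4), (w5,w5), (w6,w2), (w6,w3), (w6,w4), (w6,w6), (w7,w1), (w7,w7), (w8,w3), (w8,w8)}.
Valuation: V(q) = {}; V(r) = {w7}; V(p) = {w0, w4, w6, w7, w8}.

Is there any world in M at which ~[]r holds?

Let φ = ~[]r. Evaluate φ at each world:
  w0 (successors {w0, w2, w5}): φ is true.
  w1 (successors {w1, w2, w4}): φ is true.
  w2 (successors {w2}): φ is true.
  w3 (successors {w3, w4}): φ is true.
  w4 (successors {w4}): φ is true.
  w5 (successors {w4, w5}): φ is true.
  w6 (successors {w2, w3, w4, w6}): φ is true.
  w7 (successors {w1, w7}): φ is true.
  w8 (successors {w3, w8}): φ is true.
Detail at w0 (witness):
  At w0: []r is false, so ~[]r is true.
    At w0: []r requires r at every successor {w0, w2, w5}.
      r fails at w0, so []r is false at w0.

Yes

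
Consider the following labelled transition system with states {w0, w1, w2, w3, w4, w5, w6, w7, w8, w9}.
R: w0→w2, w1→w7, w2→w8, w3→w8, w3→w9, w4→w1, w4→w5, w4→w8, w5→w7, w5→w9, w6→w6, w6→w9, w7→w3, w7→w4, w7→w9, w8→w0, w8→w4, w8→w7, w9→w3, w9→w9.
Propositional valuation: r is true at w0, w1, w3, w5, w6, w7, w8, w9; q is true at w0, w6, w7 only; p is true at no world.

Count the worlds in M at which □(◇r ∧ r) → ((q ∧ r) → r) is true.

10

Recall that □ψ holds at a world iff ψ holds at every accessible world, and ◇ψ holds iff ψ holds at some accessible world.
Let φ = □(◇r ∧ r) → ((q ∧ r) → r). Evaluate φ at each world:
  w0 (successors {w2}): φ is true.
  w1 (successors {w7}): φ is true.
  w2 (successors {w8}): φ is true.
  w3 (successors {w8, w9}): φ is true.
  w4 (successors {w1, w5, w8}): φ is true.
  w5 (successors {w7, w9}): φ is true.
  w6 (successors {w6, w9}): φ is true.
  w7 (successors {w3, w4, w9}): φ is true.
  w8 (successors {w0, w4, w7}): φ is true.
  w9 (successors {w3, w9}): φ is true.
For instance, at w2:
  At w2: □(◇r ∧ r) is true, (q ∧ r) → r is true, so □(◇r ∧ r) → ((q ∧ r) → r) is true.
    At w2: □(◇r ∧ r) requires ◇r ∧ r at every successor {w8}.
      At w8: ◇r ∧ r is true.
    So □(◇r ∧ r) is true at w2.
Satisfying worlds: {w0, w1, w2, w3, w4, w5, w6, w7, w8, w9}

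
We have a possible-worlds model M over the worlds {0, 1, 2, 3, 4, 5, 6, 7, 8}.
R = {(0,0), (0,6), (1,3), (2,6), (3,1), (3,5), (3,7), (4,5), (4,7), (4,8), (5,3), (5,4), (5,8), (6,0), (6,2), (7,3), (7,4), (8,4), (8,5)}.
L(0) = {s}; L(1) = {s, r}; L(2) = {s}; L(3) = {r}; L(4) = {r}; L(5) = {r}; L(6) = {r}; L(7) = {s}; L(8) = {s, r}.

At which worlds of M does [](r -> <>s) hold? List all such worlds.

0, 1, 2, 6, 7, 8

Let φ = [](r -> <>s). Evaluate φ at each world:
  0 (successors {0, 6}): φ is true.
  1 (successors {3}): φ is true.
  2 (successors {6}): φ is true.
  3 (successors {1, 5, 7}): φ is false.
  4 (successors {5, 7, 8}): φ is false.
  5 (successors {3, 4, 8}): φ is false.
  6 (successors {0, 2}): φ is true.
  7 (successors {3, 4}): φ is true.
  8 (successors {4, 5}): φ is true.
For instance, at 6:
  At 6: [](r -> <>s) requires r -> <>s at every successor {0, 2}.
      At 0: r is false, <>s is true, so r -> <>s is true.
      At 2: r is false, <>s is false, so r -> <>s is true.
  So [](r -> <>s) is true at 6.
Satisfying worlds: {0, 1, 2, 6, 7, 8}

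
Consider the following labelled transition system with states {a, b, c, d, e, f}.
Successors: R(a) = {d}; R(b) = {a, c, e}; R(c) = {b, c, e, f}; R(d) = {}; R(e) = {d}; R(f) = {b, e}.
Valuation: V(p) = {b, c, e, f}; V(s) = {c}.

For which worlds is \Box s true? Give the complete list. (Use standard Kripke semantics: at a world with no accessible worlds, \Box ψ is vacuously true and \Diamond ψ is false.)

d

Recall that \Box ψ holds at a world iff ψ holds at every accessible world, and \Diamond ψ holds iff ψ holds at some accessible world.
Let φ = \Box s. Evaluate φ at each world:
  a (successors {d}): φ is false.
  b (successors {a, c, e}): φ is false.
  c (successors {b, c, e, f}): φ is false.
  d (successors ∅): φ is true.
  e (successors {d}): φ is false.
  f (successors {b, e}): φ is false.
For instance, at b:
  At b: \Box s requires s at every successor {a, c, e}.
    s fails at a, so \Box s is false at b.
Satisfying worlds: {d}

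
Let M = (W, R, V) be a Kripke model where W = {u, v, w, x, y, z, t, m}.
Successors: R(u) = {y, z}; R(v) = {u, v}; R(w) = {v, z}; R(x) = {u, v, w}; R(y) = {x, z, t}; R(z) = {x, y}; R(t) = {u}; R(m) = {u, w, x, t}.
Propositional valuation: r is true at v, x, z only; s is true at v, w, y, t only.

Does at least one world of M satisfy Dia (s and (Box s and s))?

No

Recall that Box ψ holds at a world iff ψ holds at every accessible world, and Dia ψ holds iff ψ holds at some accessible world.
Let φ = Dia (s and (Box s and s)). Evaluate φ at each world:
  u (successors {y, z}): φ is false.
  v (successors {u, v}): φ is false.
  w (successors {v, z}): φ is false.
  x (successors {u, v, w}): φ is false.
  y (successors {x, z, t}): φ is false.
  z (successors {x, y}): φ is false.
  t (successors {u}): φ is false.
  m (successors {u, w, x, t}): φ is false.
For instance, at z:
  At z: Dia (s and (Box s and s)) requires s and (Box s and s) at some successor in {x, y}.
    At x: s and (Box s and s) is false.
    At y: s and (Box s and s) is false.
  So Dia (s and (Box s and s)) is false at z.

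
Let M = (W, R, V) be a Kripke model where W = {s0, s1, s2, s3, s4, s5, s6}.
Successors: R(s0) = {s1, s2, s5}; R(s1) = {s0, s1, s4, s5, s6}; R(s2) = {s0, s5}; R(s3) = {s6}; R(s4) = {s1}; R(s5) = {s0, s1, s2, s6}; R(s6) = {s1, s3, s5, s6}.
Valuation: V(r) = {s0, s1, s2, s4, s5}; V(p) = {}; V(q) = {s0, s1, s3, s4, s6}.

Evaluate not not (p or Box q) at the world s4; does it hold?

At s4: not (p or Box q) is false, so not not (p or Box q) is true.
  At s4: p or Box q is true, so not (p or Box q) is false.
    At s4: p is false, Box q is true, so p or Box q is true.
      At s4: Box q requires q at every successor {s1}.
        At s1: q is true.
      So Box q is true at s4.

Yes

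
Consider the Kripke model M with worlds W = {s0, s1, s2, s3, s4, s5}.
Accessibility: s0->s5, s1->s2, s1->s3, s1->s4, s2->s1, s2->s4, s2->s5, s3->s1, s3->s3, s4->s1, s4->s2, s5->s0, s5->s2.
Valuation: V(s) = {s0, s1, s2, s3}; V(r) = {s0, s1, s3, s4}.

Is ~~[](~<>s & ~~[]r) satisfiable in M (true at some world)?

Let φ = ~~[](~<>s & ~~[]r). Evaluate φ at each world:
  s0 (successors {s5}): φ is false.
  s1 (successors {s2, s3, s4}): φ is false.
  s2 (successors {s1, s4, s5}): φ is false.
  s3 (successors {s1, s3}): φ is false.
  s4 (successors {s1, s2}): φ is false.
  s5 (successors {s0, s2}): φ is false.
For instance, at s4:
  At s4: ~[](~<>s & ~~[]r) is true, so ~~[](~<>s & ~~[]r) is false.
    At s4: [](~<>s & ~~[]r) is false, so ~[](~<>s & ~~[]r) is true.
      At s4: [](~<>s & ~~[]r) requires ~<>s & ~~[]r at every successor {s1, s2}.
        ~<>s & ~~[]r fails at s1, so [](~<>s & ~~[]r) is false at s4.

No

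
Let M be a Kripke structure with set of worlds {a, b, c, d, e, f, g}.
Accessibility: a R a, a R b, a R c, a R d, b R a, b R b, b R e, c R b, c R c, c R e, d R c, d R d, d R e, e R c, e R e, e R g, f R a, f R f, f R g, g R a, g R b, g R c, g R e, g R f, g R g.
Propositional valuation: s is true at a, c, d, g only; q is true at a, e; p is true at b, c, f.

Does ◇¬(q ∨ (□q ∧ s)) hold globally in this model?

Yes

Let φ = ◇¬(q ∨ (□q ∧ s)). Evaluate φ at each world:
  a (successors {a, b, c, d}): φ is true.
  b (successors {a, b, e}): φ is true.
  c (successors {b, c, e}): φ is true.
  d (successors {c, d, e}): φ is true.
  e (successors {c, e, g}): φ is true.
  f (successors {a, f, g}): φ is true.
  g (successors {a, b, c, e, f, g}): φ is true.
For instance, at c:
  At c: ◇¬(q ∨ (□q ∧ s)) requires ¬(q ∨ (□q ∧ s)) at some successor in {b, c, e}.
    ¬(q ∨ (□q ∧ s)) holds at b, so ◇¬(q ∨ (□q ∧ s)) is true at c.
      At b: q ∨ (□q ∧ s) is false, so ¬(q ∨ (□q ∧ s)) is true.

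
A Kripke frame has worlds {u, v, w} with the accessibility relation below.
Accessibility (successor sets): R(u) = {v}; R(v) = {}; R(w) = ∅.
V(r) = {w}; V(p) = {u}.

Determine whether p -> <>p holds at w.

Recall that <>ψ holds at a world iff ψ holds at some accessible world.
At w: p is false, <>p is false, so p -> <>p is true.
  At w: no accessible worlds, so <>p is false.

Yes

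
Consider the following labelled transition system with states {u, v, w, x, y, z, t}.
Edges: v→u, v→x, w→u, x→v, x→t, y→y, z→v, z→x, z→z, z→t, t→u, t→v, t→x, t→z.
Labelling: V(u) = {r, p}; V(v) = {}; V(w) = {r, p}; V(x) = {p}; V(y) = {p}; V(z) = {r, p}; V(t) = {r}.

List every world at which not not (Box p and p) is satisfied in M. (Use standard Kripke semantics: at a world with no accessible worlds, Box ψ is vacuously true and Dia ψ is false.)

u, w, y

Recall that Box ψ holds at a world iff ψ holds at every accessible world, and Dia ψ holds iff ψ holds at some accessible world.
Let φ = not not (Box p and p). Evaluate φ at each world:
  u (successors ∅): φ is true.
  v (successors {u, x}): φ is false.
  w (successors {u}): φ is true.
  x (successors {v, t}): φ is false.
  y (successors {y}): φ is true.
  z (successors {v, x, z, t}): φ is false.
  t (successors {u, v, x, z}): φ is false.
For instance, at t:
  At t: not (Box p and p) is true, so not not (Box p and p) is false.
    At t: Box p and p is false, so not (Box p and p) is true.
      At t: Box p is false, p is false, so Box p and p is false.
Satisfying worlds: {u, w, y}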